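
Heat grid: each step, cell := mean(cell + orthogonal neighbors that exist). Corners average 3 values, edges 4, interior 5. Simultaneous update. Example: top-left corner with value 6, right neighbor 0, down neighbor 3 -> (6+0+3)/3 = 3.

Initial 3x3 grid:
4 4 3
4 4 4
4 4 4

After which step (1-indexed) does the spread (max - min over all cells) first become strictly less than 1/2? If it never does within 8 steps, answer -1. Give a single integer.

Step 1: max=4, min=11/3, spread=1/3
  -> spread < 1/2 first at step 1
Step 2: max=4, min=67/18, spread=5/18
Step 3: max=4, min=823/216, spread=41/216
Step 4: max=1429/360, min=49709/12960, spread=347/2592
Step 5: max=14243/3600, min=3003463/777600, spread=2921/31104
Step 6: max=1702517/432000, min=180795461/46656000, spread=24611/373248
Step 7: max=38223259/9720000, min=10878717967/2799360000, spread=207329/4478976
Step 8: max=2034798401/518400000, min=653816447549/167961600000, spread=1746635/53747712

Answer: 1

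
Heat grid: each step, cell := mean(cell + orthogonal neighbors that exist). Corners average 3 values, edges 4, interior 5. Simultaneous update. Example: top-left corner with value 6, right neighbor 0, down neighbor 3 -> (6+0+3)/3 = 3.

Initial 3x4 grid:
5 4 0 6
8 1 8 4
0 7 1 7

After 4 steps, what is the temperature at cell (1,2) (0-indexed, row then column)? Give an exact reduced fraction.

Answer: 1597993/360000

Derivation:
Step 1: cell (1,2) = 14/5
Step 2: cell (1,2) = 249/50
Step 3: cell (1,2) = 23267/6000
Step 4: cell (1,2) = 1597993/360000
Full grid after step 4:
  262849/64800 461909/108000 433369/108000 569443/129600
  1867001/432000 716059/180000 1597993/360000 3683807/864000
  87433/21600 17367/4000 150623/36000 22109/4800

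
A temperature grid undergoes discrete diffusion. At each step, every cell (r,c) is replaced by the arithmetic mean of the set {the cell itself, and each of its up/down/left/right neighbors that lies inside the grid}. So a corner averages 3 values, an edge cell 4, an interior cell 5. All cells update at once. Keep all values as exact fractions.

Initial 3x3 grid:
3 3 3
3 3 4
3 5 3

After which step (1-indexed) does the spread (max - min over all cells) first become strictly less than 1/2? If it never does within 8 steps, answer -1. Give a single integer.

Answer: 3

Derivation:
Step 1: max=4, min=3, spread=1
Step 2: max=443/120, min=3, spread=83/120
Step 3: max=2597/720, min=2857/900, spread=173/400
  -> spread < 1/2 first at step 3
Step 4: max=151039/43200, min=5761/1800, spread=511/1728
Step 5: max=9005933/2592000, min=78401/24000, spread=4309/20736
Step 6: max=533943751/155520000, min=10651237/3240000, spread=36295/248832
Step 7: max=31878770597/9331200000, min=2576935831/777600000, spread=305773/2985984
Step 8: max=1902930670159/559872000000, min=25870575497/7776000000, spread=2575951/35831808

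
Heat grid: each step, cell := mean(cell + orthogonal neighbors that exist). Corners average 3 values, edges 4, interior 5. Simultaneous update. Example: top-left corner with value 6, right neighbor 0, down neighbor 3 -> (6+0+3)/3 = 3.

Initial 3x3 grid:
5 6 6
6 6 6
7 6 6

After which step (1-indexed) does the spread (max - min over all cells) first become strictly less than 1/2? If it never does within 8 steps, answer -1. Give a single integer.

Step 1: max=19/3, min=17/3, spread=2/3
Step 2: max=223/36, min=209/36, spread=7/18
  -> spread < 1/2 first at step 2
Step 3: max=2641/432, min=2543/432, spread=49/216
Step 4: max=41983/6912, min=40961/6912, spread=511/3456
Step 5: max=501973/82944, min=493355/82944, spread=4309/41472
Step 6: max=6008263/995328, min=5935673/995328, spread=36295/497664
Step 7: max=71969389/11943936, min=71357843/11943936, spread=305773/5971968
Step 8: max=862539343/143327232, min=857387441/143327232, spread=2575951/71663616

Answer: 2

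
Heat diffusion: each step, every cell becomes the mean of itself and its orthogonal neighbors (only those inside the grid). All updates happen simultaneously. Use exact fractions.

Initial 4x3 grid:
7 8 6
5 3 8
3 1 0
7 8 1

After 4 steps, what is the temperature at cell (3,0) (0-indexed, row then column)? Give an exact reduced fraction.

Step 1: cell (3,0) = 6
Step 2: cell (3,0) = 19/4
Step 3: cell (3,0) = 211/48
Step 4: cell (3,0) = 821/192
Full grid after step 4:
  34969/6480 78361/14400 68323/12960
  13463/2700 57523/12000 203383/43200
  4001/900 33647/8000 56941/14400
  821/192 76003/19200 2149/576

Answer: 821/192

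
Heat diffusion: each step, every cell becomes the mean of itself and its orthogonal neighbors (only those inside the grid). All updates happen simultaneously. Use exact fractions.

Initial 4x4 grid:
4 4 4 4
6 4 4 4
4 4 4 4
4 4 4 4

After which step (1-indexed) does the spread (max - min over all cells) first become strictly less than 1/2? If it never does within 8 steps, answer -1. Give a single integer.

Step 1: max=14/3, min=4, spread=2/3
Step 2: max=271/60, min=4, spread=31/60
Step 3: max=2371/540, min=4, spread=211/540
  -> spread < 1/2 first at step 3
Step 4: max=232843/54000, min=4, spread=16843/54000
Step 5: max=2082643/486000, min=18079/4500, spread=130111/486000
Step 6: max=61962367/14580000, min=1087159/270000, spread=3255781/14580000
Step 7: max=1849953691/437400000, min=1091107/270000, spread=82360351/437400000
Step 8: max=55239316891/13122000000, min=196906441/48600000, spread=2074577821/13122000000

Answer: 3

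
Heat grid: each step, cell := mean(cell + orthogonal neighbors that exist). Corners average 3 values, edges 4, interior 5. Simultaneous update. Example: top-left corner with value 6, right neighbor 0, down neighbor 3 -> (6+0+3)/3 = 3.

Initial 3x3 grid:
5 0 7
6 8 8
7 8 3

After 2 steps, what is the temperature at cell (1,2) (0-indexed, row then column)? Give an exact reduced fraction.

Answer: 143/24

Derivation:
Step 1: cell (1,2) = 13/2
Step 2: cell (1,2) = 143/24
Full grid after step 2:
  91/18 59/12 11/2
  139/24 61/10 143/24
  20/3 155/24 58/9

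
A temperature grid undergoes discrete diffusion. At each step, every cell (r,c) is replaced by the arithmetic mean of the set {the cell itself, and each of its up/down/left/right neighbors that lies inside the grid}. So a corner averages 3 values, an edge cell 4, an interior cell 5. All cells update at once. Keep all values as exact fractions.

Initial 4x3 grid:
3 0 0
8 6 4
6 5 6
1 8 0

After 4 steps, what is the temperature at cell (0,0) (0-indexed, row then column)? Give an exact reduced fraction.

Answer: 519521/129600

Derivation:
Step 1: cell (0,0) = 11/3
Step 2: cell (0,0) = 35/9
Step 3: cell (0,0) = 2089/540
Step 4: cell (0,0) = 519521/129600
Full grid after step 4:
  519521/129600 1035733/288000 442621/129600
  941791/216000 500167/120000 809291/216000
  347117/72000 805513/180000 932851/216000
  51343/10800 2024357/432000 70927/16200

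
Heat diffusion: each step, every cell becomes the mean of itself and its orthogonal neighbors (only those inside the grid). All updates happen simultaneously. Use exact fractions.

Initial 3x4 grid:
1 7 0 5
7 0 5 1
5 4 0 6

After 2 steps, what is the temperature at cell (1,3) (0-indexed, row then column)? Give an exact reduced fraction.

Step 1: cell (1,3) = 17/4
Step 2: cell (1,3) = 587/240
Full grid after step 2:
  41/12 317/80 189/80 7/2
  1091/240 133/50 361/100 587/240
  65/18 239/60 143/60 31/9

Answer: 587/240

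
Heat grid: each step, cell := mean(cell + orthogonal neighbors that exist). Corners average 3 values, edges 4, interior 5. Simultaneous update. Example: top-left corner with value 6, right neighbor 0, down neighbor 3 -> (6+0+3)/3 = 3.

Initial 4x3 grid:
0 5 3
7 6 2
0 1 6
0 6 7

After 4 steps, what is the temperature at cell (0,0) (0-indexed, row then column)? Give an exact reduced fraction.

Step 1: cell (0,0) = 4
Step 2: cell (0,0) = 43/12
Step 3: cell (0,0) = 2569/720
Step 4: cell (0,0) = 2557/720
Full grid after step 4:
  2557/720 318599/86400 12439/3240
  49139/14400 133069/36000 168967/43200
  47443/14400 131119/36000 175579/43200
  6997/2160 319073/86400 6569/1620

Answer: 2557/720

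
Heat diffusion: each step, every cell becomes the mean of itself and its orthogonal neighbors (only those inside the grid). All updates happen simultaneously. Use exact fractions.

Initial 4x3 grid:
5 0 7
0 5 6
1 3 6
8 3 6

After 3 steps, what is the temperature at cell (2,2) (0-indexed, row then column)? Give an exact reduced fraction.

Answer: 11143/2400

Derivation:
Step 1: cell (2,2) = 21/4
Step 2: cell (2,2) = 397/80
Step 3: cell (2,2) = 11143/2400
Full grid after step 3:
  1567/540 5957/1600 4579/1080
  22789/7200 7289/2000 32939/7200
  8293/2400 2051/500 11143/2400
  313/80 653/150 3467/720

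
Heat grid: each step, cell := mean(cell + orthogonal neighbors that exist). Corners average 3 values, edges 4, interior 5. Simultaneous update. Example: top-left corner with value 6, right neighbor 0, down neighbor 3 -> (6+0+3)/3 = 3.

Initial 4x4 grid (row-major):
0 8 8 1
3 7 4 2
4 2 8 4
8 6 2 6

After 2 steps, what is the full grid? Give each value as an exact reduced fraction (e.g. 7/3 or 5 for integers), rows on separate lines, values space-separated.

Answer: 155/36 73/15 307/60 35/9
973/240 101/20 113/25 1033/240
383/80 459/100 257/50 63/16
59/12 107/20 9/2 29/6

Derivation:
After step 1:
  11/3 23/4 21/4 11/3
  7/2 24/5 29/5 11/4
  17/4 27/5 4 5
  6 9/2 11/2 4
After step 2:
  155/36 73/15 307/60 35/9
  973/240 101/20 113/25 1033/240
  383/80 459/100 257/50 63/16
  59/12 107/20 9/2 29/6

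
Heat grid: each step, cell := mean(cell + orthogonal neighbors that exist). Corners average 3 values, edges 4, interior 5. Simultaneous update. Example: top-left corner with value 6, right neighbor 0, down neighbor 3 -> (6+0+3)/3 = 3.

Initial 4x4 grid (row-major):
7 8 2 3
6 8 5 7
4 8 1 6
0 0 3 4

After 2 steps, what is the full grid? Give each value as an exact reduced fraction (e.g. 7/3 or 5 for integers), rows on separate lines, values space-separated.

Answer: 13/2 99/16 387/80 55/12
99/16 283/50 519/100 367/80
977/240 461/100 199/50 1121/240
103/36 617/240 821/240 65/18

Derivation:
After step 1:
  7 25/4 9/2 4
  25/4 7 23/5 21/4
  9/2 21/5 23/5 9/2
  4/3 11/4 2 13/3
After step 2:
  13/2 99/16 387/80 55/12
  99/16 283/50 519/100 367/80
  977/240 461/100 199/50 1121/240
  103/36 617/240 821/240 65/18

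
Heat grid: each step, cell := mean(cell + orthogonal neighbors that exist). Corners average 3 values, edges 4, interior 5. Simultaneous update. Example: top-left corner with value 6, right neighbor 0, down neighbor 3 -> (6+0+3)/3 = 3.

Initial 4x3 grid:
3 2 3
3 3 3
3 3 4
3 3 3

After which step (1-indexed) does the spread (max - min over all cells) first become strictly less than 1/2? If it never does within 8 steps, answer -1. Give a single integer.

Answer: 3

Derivation:
Step 1: max=10/3, min=8/3, spread=2/3
Step 2: max=391/120, min=653/240, spread=43/80
Step 3: max=3451/1080, min=6043/2160, spread=859/2160
  -> spread < 1/2 first at step 3
Step 4: max=20333/6480, min=74149/25920, spread=7183/25920
Step 5: max=606731/194400, min=4475471/1555200, spread=378377/1555200
Step 6: max=2254771/729000, min=271236133/93312000, spread=3474911/18662400
Step 7: max=1076991817/349920000, min=16359858767/5598720000, spread=174402061/1119744000
Step 8: max=32144036509/10497600000, min=986932576813/335923200000, spread=1667063659/13436928000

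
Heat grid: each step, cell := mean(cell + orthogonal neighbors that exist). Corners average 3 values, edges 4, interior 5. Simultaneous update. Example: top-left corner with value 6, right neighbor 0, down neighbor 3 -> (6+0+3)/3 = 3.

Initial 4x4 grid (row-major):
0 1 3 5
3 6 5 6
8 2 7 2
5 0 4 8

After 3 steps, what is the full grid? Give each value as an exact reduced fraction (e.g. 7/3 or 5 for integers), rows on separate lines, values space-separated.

Answer: 6299/2160 6041/1800 6787/1800 9589/2160
26129/7200 21713/6000 26623/6000 32743/7200
5581/1440 25571/6000 26017/6000 1423/288
8921/2160 571/144 3259/720 1991/432

Derivation:
After step 1:
  4/3 5/2 7/2 14/3
  17/4 17/5 27/5 9/2
  9/2 23/5 4 23/4
  13/3 11/4 19/4 14/3
After step 2:
  97/36 161/60 241/60 38/9
  809/240 403/100 104/25 1219/240
  1061/240 77/20 49/10 227/48
  139/36 493/120 97/24 91/18
After step 3:
  6299/2160 6041/1800 6787/1800 9589/2160
  26129/7200 21713/6000 26623/6000 32743/7200
  5581/1440 25571/6000 26017/6000 1423/288
  8921/2160 571/144 3259/720 1991/432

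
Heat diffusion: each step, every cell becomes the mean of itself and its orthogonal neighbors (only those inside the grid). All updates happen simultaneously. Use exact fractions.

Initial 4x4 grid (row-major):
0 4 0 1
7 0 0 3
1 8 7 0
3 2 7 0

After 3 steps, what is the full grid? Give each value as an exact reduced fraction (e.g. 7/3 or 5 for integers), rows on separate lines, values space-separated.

Answer: 1477/540 15349/7200 13517/7200 619/432
20419/7200 4579/1500 13649/6000 1789/900
8921/2400 6731/2000 1991/600 473/180
2557/720 1581/400 2489/720 3397/1080

Derivation:
After step 1:
  11/3 1 5/4 4/3
  2 19/5 2 1
  19/4 18/5 22/5 5/2
  2 5 4 7/3
After step 2:
  20/9 583/240 67/48 43/36
  853/240 62/25 249/100 41/24
  247/80 431/100 33/10 307/120
  47/12 73/20 59/15 53/18
After step 3:
  1477/540 15349/7200 13517/7200 619/432
  20419/7200 4579/1500 13649/6000 1789/900
  8921/2400 6731/2000 1991/600 473/180
  2557/720 1581/400 2489/720 3397/1080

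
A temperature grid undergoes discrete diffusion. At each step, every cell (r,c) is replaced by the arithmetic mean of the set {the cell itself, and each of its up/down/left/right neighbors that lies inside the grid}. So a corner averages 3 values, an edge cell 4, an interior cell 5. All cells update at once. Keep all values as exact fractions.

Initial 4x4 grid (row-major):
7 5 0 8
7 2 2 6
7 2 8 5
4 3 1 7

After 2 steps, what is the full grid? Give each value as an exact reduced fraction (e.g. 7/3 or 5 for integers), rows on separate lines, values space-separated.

After step 1:
  19/3 7/2 15/4 14/3
  23/4 18/5 18/5 21/4
  5 22/5 18/5 13/2
  14/3 5/2 19/4 13/3
After step 2:
  187/36 1031/240 931/240 41/9
  1241/240 417/100 99/25 1201/240
  1189/240 191/50 457/100 1181/240
  73/18 979/240 911/240 187/36

Answer: 187/36 1031/240 931/240 41/9
1241/240 417/100 99/25 1201/240
1189/240 191/50 457/100 1181/240
73/18 979/240 911/240 187/36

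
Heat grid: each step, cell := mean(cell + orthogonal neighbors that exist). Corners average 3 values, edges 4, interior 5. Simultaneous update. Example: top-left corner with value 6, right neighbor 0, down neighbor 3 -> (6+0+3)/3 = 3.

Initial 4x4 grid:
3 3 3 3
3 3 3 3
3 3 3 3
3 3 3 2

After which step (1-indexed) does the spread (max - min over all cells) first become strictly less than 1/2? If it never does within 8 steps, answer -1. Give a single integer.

Answer: 1

Derivation:
Step 1: max=3, min=8/3, spread=1/3
  -> spread < 1/2 first at step 1
Step 2: max=3, min=49/18, spread=5/18
Step 3: max=3, min=607/216, spread=41/216
Step 4: max=3, min=18397/6480, spread=1043/6480
Step 5: max=3, min=557647/194400, spread=25553/194400
Step 6: max=53921/18000, min=16824541/5832000, spread=645863/5832000
Step 7: max=359029/120000, min=507238309/174960000, spread=16225973/174960000
Step 8: max=161299/54000, min=15268922017/5248800000, spread=409340783/5248800000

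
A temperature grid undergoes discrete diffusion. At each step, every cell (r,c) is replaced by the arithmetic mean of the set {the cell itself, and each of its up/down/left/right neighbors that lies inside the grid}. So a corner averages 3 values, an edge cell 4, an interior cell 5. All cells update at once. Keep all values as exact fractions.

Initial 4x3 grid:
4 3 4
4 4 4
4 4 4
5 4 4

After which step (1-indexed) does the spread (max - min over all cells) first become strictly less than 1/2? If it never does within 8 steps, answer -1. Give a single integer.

Answer: 3

Derivation:
Step 1: max=13/3, min=11/3, spread=2/3
Step 2: max=77/18, min=893/240, spread=401/720
Step 3: max=905/216, min=8203/2160, spread=847/2160
  -> spread < 1/2 first at step 3
Step 4: max=537181/129600, min=3309989/864000, spread=813653/2592000
Step 5: max=31967729/7776000, min=29973499/7776000, spread=199423/777600
Step 6: max=1905761551/466560000, min=1808845601/466560000, spread=1938319/9331200
Step 7: max=113793499109/27993600000, min=109006109659/27993600000, spread=95747789/559872000
Step 8: max=6800515785631/1679616000000, min=6565510002881/1679616000000, spread=940023131/6718464000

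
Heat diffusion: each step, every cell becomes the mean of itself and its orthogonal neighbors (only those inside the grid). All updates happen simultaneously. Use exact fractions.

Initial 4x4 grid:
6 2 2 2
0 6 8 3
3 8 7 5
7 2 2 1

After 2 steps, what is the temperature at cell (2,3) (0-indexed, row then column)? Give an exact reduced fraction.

Answer: 103/24

Derivation:
Step 1: cell (2,3) = 4
Step 2: cell (2,3) = 103/24
Full grid after step 2:
  125/36 449/120 451/120 31/9
  943/240 459/100 24/5 481/120
  349/80 101/20 117/25 103/24
  53/12 339/80 197/48 29/9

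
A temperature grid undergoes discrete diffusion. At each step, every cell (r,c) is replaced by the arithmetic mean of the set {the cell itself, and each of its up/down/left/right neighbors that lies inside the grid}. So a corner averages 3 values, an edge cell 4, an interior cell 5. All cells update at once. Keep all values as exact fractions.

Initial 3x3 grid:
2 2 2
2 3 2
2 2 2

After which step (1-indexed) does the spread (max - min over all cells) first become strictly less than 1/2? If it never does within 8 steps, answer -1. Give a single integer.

Step 1: max=9/4, min=2, spread=1/4
  -> spread < 1/2 first at step 1
Step 2: max=56/25, min=169/80, spread=51/400
Step 3: max=10423/4800, min=767/360, spread=589/14400
Step 4: max=64943/30000, min=617081/288000, spread=31859/1440000
Step 5: max=37251607/17280000, min=3864721/1800000, spread=751427/86400000
Step 6: max=232634687/108000000, min=2228663129/1036800000, spread=23149331/5184000000
Step 7: max=133898654263/62208000000, min=13934931889/6480000000, spread=616540643/311040000000
Step 8: max=836712453983/388800000000, min=8028892008761/3732480000000, spread=17737747379/18662400000000

Answer: 1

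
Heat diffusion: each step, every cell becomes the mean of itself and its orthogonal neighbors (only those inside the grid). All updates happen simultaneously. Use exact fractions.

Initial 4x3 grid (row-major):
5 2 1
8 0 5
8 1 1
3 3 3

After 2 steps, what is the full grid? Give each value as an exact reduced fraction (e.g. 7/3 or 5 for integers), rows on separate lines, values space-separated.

Answer: 49/12 193/60 77/36
369/80 74/25 607/240
1051/240 79/25 551/240
73/18 121/40 22/9

Derivation:
After step 1:
  5 2 8/3
  21/4 16/5 7/4
  5 13/5 5/2
  14/3 5/2 7/3
After step 2:
  49/12 193/60 77/36
  369/80 74/25 607/240
  1051/240 79/25 551/240
  73/18 121/40 22/9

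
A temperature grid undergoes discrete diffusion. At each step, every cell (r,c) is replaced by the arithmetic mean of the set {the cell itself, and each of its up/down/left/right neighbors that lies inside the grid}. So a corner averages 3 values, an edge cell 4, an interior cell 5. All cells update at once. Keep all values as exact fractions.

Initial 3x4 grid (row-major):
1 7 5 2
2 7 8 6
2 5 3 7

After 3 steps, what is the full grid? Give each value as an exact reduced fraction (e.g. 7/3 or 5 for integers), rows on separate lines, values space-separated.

Answer: 4489/1080 16753/3600 18883/3600 11273/2160
14173/3600 14329/3000 31483/6000 78587/14400
119/30 1817/400 19183/3600 11663/2160

Derivation:
After step 1:
  10/3 5 11/2 13/3
  3 29/5 29/5 23/4
  3 17/4 23/4 16/3
After step 2:
  34/9 589/120 619/120 187/36
  227/60 477/100 143/25 1273/240
  41/12 47/10 317/60 101/18
After step 3:
  4489/1080 16753/3600 18883/3600 11273/2160
  14173/3600 14329/3000 31483/6000 78587/14400
  119/30 1817/400 19183/3600 11663/2160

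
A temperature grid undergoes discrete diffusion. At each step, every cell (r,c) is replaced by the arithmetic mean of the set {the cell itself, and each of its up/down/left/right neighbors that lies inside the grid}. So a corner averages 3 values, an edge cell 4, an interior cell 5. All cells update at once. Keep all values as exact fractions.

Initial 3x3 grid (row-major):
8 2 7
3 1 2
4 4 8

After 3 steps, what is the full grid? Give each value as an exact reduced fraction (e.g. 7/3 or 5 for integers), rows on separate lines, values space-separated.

After step 1:
  13/3 9/2 11/3
  4 12/5 9/2
  11/3 17/4 14/3
After step 2:
  77/18 149/40 38/9
  18/5 393/100 457/120
  143/36 899/240 161/36
After step 3:
  4177/1080 3231/800 529/135
  789/200 22571/6000 29579/7200
  8149/2160 58033/14400 8659/2160

Answer: 4177/1080 3231/800 529/135
789/200 22571/6000 29579/7200
8149/2160 58033/14400 8659/2160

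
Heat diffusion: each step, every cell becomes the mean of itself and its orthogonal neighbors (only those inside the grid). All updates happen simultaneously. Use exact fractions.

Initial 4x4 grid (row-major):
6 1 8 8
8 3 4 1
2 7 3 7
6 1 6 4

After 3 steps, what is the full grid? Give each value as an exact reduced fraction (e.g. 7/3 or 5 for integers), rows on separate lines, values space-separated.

After step 1:
  5 9/2 21/4 17/3
  19/4 23/5 19/5 5
  23/4 16/5 27/5 15/4
  3 5 7/2 17/3
After step 2:
  19/4 387/80 1153/240 191/36
  201/40 417/100 481/100 1093/240
  167/40 479/100 393/100 1189/240
  55/12 147/40 587/120 155/36
After step 3:
  1169/240 11137/2400 35563/7200 5279/1080
  453/100 9453/2000 13361/3000 35323/7200
  1393/300 1037/250 28051/6000 31939/7200
  373/90 897/200 7561/1800 10189/2160

Answer: 1169/240 11137/2400 35563/7200 5279/1080
453/100 9453/2000 13361/3000 35323/7200
1393/300 1037/250 28051/6000 31939/7200
373/90 897/200 7561/1800 10189/2160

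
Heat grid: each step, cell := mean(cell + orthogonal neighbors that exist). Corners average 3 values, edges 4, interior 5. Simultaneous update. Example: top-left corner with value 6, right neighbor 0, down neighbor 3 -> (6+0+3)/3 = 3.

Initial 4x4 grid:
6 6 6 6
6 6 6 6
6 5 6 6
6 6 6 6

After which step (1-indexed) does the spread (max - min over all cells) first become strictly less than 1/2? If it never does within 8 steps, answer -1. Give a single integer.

Answer: 1

Derivation:
Step 1: max=6, min=23/4, spread=1/4
  -> spread < 1/2 first at step 1
Step 2: max=6, min=289/50, spread=11/50
Step 3: max=6, min=14033/2400, spread=367/2400
Step 4: max=3587/600, min=63229/10800, spread=1337/10800
Step 5: max=107531/18000, min=1902331/324000, spread=33227/324000
Step 6: max=643951/108000, min=57105673/9720000, spread=849917/9720000
Step 7: max=9651467/1620000, min=1715885653/291600000, spread=21378407/291600000
Step 8: max=2892311657/486000000, min=51521537629/8748000000, spread=540072197/8748000000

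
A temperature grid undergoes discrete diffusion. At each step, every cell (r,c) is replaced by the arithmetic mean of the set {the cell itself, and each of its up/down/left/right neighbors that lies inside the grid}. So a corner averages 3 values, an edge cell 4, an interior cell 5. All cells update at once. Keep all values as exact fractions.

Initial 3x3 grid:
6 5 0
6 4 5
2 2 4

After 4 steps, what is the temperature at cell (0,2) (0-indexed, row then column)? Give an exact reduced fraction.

Step 1: cell (0,2) = 10/3
Step 2: cell (0,2) = 31/9
Step 3: cell (0,2) = 2051/540
Step 4: cell (0,2) = 122947/32400
Full grid after step 4:
  545663/129600 1171007/288000 122947/32400
  65799/16000 76989/20000 355919/96000
  250469/64800 134579/36000 459863/129600

Answer: 122947/32400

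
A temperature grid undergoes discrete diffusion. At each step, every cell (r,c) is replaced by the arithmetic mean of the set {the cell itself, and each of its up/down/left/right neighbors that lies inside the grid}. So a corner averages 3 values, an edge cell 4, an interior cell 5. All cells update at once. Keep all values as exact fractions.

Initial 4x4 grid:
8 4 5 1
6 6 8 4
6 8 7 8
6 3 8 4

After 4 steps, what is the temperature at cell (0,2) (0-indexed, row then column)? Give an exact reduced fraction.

Answer: 1153559/216000

Derivation:
Step 1: cell (0,2) = 9/2
Step 2: cell (0,2) = 235/48
Step 3: cell (0,2) = 37637/7200
Step 4: cell (0,2) = 1153559/216000
Full grid after step 4:
  128633/21600 415741/72000 1153559/216000 333887/64800
  220783/36000 357163/60000 1037741/180000 588607/108000
  219119/36000 372137/60000 217019/36000 647951/108000
  131539/21600 437123/72000 1346377/216000 395533/64800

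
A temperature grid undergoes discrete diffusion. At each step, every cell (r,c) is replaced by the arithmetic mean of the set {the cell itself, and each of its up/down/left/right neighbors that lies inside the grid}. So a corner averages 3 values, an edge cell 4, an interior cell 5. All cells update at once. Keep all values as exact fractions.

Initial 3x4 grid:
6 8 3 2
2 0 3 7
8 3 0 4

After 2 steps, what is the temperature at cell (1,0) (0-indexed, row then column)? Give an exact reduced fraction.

Answer: 253/60

Derivation:
Step 1: cell (1,0) = 4
Step 2: cell (1,0) = 253/60
Full grid after step 2:
  163/36 1007/240 297/80 4
  253/60 84/25 163/50 107/30
  133/36 767/240 691/240 61/18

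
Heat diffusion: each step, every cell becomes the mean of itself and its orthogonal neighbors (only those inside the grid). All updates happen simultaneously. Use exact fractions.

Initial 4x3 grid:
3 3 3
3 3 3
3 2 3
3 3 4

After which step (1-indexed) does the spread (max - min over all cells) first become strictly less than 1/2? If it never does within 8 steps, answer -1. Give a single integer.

Answer: 2

Derivation:
Step 1: max=10/3, min=11/4, spread=7/12
Step 2: max=28/9, min=287/100, spread=217/900
  -> spread < 1/2 first at step 2
Step 3: max=413/135, min=6937/2400, spread=3647/21600
Step 4: max=48779/16200, min=23351/8000, spread=59729/648000
Step 5: max=2912431/972000, min=6335003/2160000, spread=1233593/19440000
Step 6: max=86942377/29160000, min=15861973/5400000, spread=3219307/72900000
Step 7: max=10411451011/3499200000, min=2288195183/777600000, spread=1833163/55987200
Step 8: max=623507585549/209952000000, min=137434929997/46656000000, spread=80806409/3359232000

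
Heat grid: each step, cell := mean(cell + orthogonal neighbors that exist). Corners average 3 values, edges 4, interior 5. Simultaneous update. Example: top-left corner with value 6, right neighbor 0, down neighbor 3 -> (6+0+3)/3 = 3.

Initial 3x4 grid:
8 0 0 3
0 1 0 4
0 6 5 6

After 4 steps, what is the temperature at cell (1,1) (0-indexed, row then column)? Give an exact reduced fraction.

Step 1: cell (1,1) = 7/5
Step 2: cell (1,1) = 109/50
Step 3: cell (1,1) = 6611/3000
Step 4: cell (1,1) = 851603/360000
Full grid after step 4:
  275903/129600 225029/108000 243709/108000 315883/129600
  1929787/864000 851603/360000 931903/360000 2492027/864000
  35317/14400 188561/72000 72727/24000 140311/43200

Answer: 851603/360000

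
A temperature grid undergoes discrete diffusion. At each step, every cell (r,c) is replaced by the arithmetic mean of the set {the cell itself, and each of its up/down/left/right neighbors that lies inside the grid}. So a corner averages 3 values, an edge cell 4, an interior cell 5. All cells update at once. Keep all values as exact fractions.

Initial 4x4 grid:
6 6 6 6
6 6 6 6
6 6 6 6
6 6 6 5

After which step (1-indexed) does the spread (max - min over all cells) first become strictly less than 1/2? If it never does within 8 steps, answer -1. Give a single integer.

Answer: 1

Derivation:
Step 1: max=6, min=17/3, spread=1/3
  -> spread < 1/2 first at step 1
Step 2: max=6, min=103/18, spread=5/18
Step 3: max=6, min=1255/216, spread=41/216
Step 4: max=6, min=37837/6480, spread=1043/6480
Step 5: max=6, min=1140847/194400, spread=25553/194400
Step 6: max=107921/18000, min=34320541/5832000, spread=645863/5832000
Step 7: max=719029/120000, min=1032118309/174960000, spread=16225973/174960000
Step 8: max=323299/54000, min=31015322017/5248800000, spread=409340783/5248800000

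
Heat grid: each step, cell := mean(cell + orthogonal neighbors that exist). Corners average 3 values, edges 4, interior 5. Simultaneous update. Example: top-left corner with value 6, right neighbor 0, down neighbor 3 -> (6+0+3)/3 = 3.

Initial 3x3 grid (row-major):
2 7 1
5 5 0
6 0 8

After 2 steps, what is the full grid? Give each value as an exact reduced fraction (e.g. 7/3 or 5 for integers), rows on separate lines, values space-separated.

After step 1:
  14/3 15/4 8/3
  9/2 17/5 7/2
  11/3 19/4 8/3
After step 2:
  155/36 869/240 119/36
  487/120 199/50 367/120
  155/36 869/240 131/36

Answer: 155/36 869/240 119/36
487/120 199/50 367/120
155/36 869/240 131/36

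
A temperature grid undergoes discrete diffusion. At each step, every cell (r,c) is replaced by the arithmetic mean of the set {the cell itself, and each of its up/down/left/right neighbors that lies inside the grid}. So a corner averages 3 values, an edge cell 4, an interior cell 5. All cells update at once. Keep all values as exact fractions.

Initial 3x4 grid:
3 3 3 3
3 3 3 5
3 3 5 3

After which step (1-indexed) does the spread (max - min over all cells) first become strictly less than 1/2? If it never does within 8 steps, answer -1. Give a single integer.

Step 1: max=13/3, min=3, spread=4/3
Step 2: max=153/40, min=3, spread=33/40
Step 3: max=4099/1080, min=3, spread=859/1080
Step 4: max=236003/64800, min=2779/900, spread=7183/12960
Step 5: max=14003077/3888000, min=168211/54000, spread=378377/777600
  -> spread < 1/2 first at step 5
Step 6: max=825501623/233280000, min=1709789/540000, spread=3474911/9331200
Step 7: max=49073200357/13996800000, min=155253989/48600000, spread=174402061/559872000
Step 8: max=2916708566063/839808000000, min=18807816727/5832000000, spread=1667063659/6718464000

Answer: 5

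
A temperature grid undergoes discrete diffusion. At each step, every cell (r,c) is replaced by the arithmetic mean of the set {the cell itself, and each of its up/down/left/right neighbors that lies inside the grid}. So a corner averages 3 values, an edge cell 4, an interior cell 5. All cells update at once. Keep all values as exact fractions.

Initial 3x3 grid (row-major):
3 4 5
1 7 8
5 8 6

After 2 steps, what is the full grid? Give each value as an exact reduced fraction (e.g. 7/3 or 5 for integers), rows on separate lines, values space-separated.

Answer: 137/36 1121/240 203/36
127/30 547/100 251/40
91/18 241/40 61/9

Derivation:
After step 1:
  8/3 19/4 17/3
  4 28/5 13/2
  14/3 13/2 22/3
After step 2:
  137/36 1121/240 203/36
  127/30 547/100 251/40
  91/18 241/40 61/9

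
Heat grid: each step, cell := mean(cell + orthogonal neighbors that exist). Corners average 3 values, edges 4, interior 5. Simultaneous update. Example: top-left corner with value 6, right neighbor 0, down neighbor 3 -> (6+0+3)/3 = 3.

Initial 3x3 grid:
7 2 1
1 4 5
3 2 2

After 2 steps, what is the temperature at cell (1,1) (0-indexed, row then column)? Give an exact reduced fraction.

Step 1: cell (1,1) = 14/5
Step 2: cell (1,1) = 79/25
Full grid after step 2:
  127/36 123/40 55/18
  713/240 79/25 43/15
  17/6 211/80 35/12

Answer: 79/25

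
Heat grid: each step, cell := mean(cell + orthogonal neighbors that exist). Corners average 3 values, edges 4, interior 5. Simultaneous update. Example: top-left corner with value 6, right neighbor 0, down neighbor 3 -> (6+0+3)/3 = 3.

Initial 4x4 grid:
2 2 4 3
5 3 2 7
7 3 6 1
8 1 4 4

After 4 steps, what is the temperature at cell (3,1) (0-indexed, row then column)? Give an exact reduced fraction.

Step 1: cell (3,1) = 4
Step 2: cell (3,1) = 205/48
Step 3: cell (3,1) = 30197/7200
Step 4: cell (3,1) = 913847/216000
Full grid after step 4:
  38689/10800 41119/12000 385943/108000 233071/64800
  69301/18000 4519/1200 647173/180000 813151/216000
  233333/54000 721067/180000 38571/10000 264973/72000
  288737/64800 913847/216000 275213/72000 4519/1200

Answer: 913847/216000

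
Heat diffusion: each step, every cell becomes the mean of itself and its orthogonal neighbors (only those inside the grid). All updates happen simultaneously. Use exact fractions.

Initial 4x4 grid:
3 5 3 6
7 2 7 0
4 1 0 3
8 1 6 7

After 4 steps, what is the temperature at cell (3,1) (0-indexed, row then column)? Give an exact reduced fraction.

Step 1: cell (3,1) = 4
Step 2: cell (3,1) = 403/120
Step 3: cell (3,1) = 13987/3600
Step 4: cell (3,1) = 391921/108000
Full grid after step 4:
  43429/10800 29003/7200 26123/7200 10063/2700
  3677/900 109073/30000 11087/3000 24733/7200
  102349/27000 340099/90000 152537/45000 78323/21600
  127927/32400 391921/108000 80237/21600 28783/8100

Answer: 391921/108000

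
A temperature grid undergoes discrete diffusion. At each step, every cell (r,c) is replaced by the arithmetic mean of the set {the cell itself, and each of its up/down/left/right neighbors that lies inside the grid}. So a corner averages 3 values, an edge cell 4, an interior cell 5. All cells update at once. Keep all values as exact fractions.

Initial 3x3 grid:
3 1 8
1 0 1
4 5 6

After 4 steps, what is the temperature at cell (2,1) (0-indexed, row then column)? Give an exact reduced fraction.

Step 1: cell (2,1) = 15/4
Step 2: cell (2,1) = 761/240
Step 3: cell (2,1) = 46267/14400
Step 4: cell (2,1) = 2620049/864000
Full grid after step 4:
  81143/32400 96101/36000 387697/129600
  186077/72000 522269/180000 2680049/864000
  369397/129600 2620049/864000 71287/21600

Answer: 2620049/864000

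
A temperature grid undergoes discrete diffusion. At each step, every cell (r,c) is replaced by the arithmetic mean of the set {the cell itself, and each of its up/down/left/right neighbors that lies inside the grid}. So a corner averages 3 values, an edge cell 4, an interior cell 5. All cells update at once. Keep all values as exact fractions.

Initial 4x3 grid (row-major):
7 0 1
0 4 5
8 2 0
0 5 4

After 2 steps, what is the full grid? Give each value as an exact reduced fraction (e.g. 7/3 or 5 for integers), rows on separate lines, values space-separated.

After step 1:
  7/3 3 2
  19/4 11/5 5/2
  5/2 19/5 11/4
  13/3 11/4 3
After step 2:
  121/36 143/60 5/2
  707/240 13/4 189/80
  923/240 14/5 241/80
  115/36 833/240 17/6

Answer: 121/36 143/60 5/2
707/240 13/4 189/80
923/240 14/5 241/80
115/36 833/240 17/6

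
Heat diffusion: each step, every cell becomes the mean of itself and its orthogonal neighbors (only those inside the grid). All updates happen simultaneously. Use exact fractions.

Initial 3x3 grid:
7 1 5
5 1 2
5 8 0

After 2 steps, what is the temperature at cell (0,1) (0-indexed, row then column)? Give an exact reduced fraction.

Step 1: cell (0,1) = 7/2
Step 2: cell (0,1) = 139/40
Full grid after step 2:
  37/9 139/40 49/18
  547/120 169/50 57/20
  14/3 487/120 53/18

Answer: 139/40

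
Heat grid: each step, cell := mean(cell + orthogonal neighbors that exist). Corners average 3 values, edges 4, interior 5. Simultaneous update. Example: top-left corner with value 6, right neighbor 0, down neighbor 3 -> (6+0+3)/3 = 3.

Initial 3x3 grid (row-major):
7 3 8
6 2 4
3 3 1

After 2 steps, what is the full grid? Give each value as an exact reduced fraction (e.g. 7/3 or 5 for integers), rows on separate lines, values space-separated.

Answer: 89/18 71/15 55/12
523/120 191/50 901/240
43/12 751/240 26/9

Derivation:
After step 1:
  16/3 5 5
  9/2 18/5 15/4
  4 9/4 8/3
After step 2:
  89/18 71/15 55/12
  523/120 191/50 901/240
  43/12 751/240 26/9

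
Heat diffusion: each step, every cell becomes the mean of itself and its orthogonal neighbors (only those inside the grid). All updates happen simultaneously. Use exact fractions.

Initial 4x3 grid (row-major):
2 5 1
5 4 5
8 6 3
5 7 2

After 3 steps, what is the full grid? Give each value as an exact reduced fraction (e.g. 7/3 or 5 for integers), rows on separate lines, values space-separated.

After step 1:
  4 3 11/3
  19/4 5 13/4
  6 28/5 4
  20/3 5 4
After step 2:
  47/12 47/12 119/36
  79/16 108/25 191/48
  1381/240 128/25 337/80
  53/9 319/60 13/3
After step 3:
  613/144 13913/3600 1613/432
  11357/2400 3341/750 28471/7200
  39061/7200 7417/1500 3529/800
  12211/2160 18593/3600 1109/240

Answer: 613/144 13913/3600 1613/432
11357/2400 3341/750 28471/7200
39061/7200 7417/1500 3529/800
12211/2160 18593/3600 1109/240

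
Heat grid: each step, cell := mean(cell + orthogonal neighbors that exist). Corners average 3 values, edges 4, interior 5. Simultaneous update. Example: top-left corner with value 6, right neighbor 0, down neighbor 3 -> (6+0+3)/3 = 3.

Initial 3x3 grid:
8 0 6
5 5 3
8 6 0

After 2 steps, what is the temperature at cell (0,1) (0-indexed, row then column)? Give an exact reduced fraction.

Step 1: cell (0,1) = 19/4
Step 2: cell (0,1) = 953/240
Full grid after step 2:
  187/36 953/240 15/4
  629/120 233/50 133/40
  211/36 1073/240 15/4

Answer: 953/240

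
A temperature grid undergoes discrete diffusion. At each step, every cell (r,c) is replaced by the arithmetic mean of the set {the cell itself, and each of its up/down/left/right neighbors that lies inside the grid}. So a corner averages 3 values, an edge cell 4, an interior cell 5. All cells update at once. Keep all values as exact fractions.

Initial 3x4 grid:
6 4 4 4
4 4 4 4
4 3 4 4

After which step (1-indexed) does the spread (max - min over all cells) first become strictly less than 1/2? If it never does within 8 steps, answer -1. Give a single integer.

Answer: 3

Derivation:
Step 1: max=14/3, min=11/3, spread=1
Step 2: max=41/9, min=449/120, spread=293/360
Step 3: max=583/135, min=4633/1200, spread=4943/10800
  -> spread < 1/2 first at step 3
Step 4: max=275953/64800, min=42293/10800, spread=4439/12960
Step 5: max=16271117/3888000, min=1277561/324000, spread=188077/777600
Step 6: max=968904583/233280000, min=38437067/9720000, spread=1856599/9331200
Step 7: max=57715949597/13996800000, min=579349657/145800000, spread=83935301/559872000
Step 8: max=3448441929223/839808000000, min=34867675613/8748000000, spread=809160563/6718464000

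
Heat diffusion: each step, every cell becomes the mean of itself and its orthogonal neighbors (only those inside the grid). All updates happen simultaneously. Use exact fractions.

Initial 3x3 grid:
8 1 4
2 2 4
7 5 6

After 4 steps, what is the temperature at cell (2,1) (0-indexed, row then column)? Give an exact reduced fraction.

Answer: 229237/54000

Derivation:
Step 1: cell (2,1) = 5
Step 2: cell (2,1) = 131/30
Step 3: cell (2,1) = 16109/3600
Step 4: cell (2,1) = 229237/54000
Full grid after step 4:
  253813/64800 3226417/864000 162467/43200
  3512417/864000 731927/180000 35227/9000
  565001/129600 229237/54000 7633/1800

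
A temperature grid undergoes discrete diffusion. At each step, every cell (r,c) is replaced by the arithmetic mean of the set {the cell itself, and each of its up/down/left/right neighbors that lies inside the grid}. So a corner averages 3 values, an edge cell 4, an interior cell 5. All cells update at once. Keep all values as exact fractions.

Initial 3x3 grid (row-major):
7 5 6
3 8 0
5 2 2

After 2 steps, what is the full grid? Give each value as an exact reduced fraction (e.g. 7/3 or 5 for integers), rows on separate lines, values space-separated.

Answer: 23/4 563/120 85/18
1061/240 241/50 63/20
40/9 751/240 115/36

Derivation:
After step 1:
  5 13/2 11/3
  23/4 18/5 4
  10/3 17/4 4/3
After step 2:
  23/4 563/120 85/18
  1061/240 241/50 63/20
  40/9 751/240 115/36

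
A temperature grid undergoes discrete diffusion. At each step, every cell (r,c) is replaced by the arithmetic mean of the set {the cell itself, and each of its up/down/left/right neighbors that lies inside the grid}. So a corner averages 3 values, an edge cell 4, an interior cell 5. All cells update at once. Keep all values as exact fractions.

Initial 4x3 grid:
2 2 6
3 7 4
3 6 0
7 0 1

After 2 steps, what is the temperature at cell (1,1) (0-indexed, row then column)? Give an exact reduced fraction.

Answer: 397/100

Derivation:
Step 1: cell (1,1) = 22/5
Step 2: cell (1,1) = 397/100
Full grid after step 2:
  31/9 899/240 25/6
  457/120 397/100 77/20
  451/120 93/25 79/30
  139/36 311/120 79/36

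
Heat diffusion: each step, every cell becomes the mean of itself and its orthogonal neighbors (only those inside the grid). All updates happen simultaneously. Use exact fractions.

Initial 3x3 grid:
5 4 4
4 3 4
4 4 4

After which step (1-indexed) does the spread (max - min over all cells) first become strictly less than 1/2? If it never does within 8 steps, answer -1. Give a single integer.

Answer: 2

Derivation:
Step 1: max=13/3, min=15/4, spread=7/12
Step 2: max=37/9, min=23/6, spread=5/18
  -> spread < 1/2 first at step 2
Step 3: max=548/135, min=1393/360, spread=41/216
Step 4: max=64907/16200, min=83651/21600, spread=347/2592
Step 5: max=484763/121500, min=5049097/1296000, spread=2921/31104
Step 6: max=231638213/58320000, min=303723659/77760000, spread=24611/373248
Step 7: max=6933880643/1749600000, min=18274380673/4665600000, spread=207329/4478976
Step 8: max=830460643367/209952000000, min=1098183800531/279936000000, spread=1746635/53747712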